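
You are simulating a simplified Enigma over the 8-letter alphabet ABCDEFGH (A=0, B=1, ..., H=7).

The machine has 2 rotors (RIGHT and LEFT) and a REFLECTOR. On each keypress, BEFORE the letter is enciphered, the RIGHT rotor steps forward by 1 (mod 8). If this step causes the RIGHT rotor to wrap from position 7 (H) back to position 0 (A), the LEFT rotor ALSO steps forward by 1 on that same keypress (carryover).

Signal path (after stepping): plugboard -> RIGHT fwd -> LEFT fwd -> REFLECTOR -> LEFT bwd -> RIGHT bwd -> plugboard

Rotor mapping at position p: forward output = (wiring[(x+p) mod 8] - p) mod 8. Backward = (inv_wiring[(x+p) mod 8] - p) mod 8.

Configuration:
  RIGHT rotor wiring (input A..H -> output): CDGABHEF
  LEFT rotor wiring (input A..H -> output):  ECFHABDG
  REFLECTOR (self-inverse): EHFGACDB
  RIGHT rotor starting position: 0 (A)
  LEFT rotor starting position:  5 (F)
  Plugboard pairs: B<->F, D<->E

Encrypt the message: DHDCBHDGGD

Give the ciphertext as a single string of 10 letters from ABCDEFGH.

Answer: GCHAFFEHFC

Derivation:
Char 1 ('D'): step: R->1, L=5; D->plug->E->R->G->L->C->refl->F->L'->E->R'->G->plug->G
Char 2 ('H'): step: R->2, L=5; H->plug->H->R->B->L->G->refl->D->L'->H->R'->C->plug->C
Char 3 ('D'): step: R->3, L=5; D->plug->E->R->C->L->B->refl->H->L'->D->R'->H->plug->H
Char 4 ('C'): step: R->4, L=5; C->plug->C->R->A->L->E->refl->A->L'->F->R'->A->plug->A
Char 5 ('B'): step: R->5, L=5; B->plug->F->R->B->L->G->refl->D->L'->H->R'->B->plug->F
Char 6 ('H'): step: R->6, L=5; H->plug->H->R->B->L->G->refl->D->L'->H->R'->B->plug->F
Char 7 ('D'): step: R->7, L=5; D->plug->E->R->B->L->G->refl->D->L'->H->R'->D->plug->E
Char 8 ('G'): step: R->0, L->6 (L advanced); G->plug->G->R->E->L->H->refl->B->L'->F->R'->H->plug->H
Char 9 ('G'): step: R->1, L=6; G->plug->G->R->E->L->H->refl->B->L'->F->R'->B->plug->F
Char 10 ('D'): step: R->2, L=6; D->plug->E->R->C->L->G->refl->D->L'->H->R'->C->plug->C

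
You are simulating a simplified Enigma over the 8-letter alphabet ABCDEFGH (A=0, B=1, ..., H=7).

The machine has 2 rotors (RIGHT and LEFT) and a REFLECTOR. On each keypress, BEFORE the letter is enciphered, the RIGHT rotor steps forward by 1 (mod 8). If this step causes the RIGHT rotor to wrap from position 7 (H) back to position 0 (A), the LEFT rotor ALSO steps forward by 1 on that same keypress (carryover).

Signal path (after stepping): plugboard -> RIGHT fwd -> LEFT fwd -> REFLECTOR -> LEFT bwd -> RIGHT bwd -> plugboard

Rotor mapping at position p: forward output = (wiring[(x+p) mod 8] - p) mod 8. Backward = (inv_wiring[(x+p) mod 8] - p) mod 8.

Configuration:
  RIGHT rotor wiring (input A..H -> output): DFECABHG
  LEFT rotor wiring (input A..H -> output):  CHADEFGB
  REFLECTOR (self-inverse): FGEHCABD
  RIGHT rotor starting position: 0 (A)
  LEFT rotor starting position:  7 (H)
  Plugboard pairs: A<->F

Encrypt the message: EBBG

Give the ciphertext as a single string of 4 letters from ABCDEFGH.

Answer: FAGF

Derivation:
Char 1 ('E'): step: R->1, L=7; E->plug->E->R->A->L->C->refl->E->L'->E->R'->A->plug->F
Char 2 ('B'): step: R->2, L=7; B->plug->B->R->A->L->C->refl->E->L'->E->R'->F->plug->A
Char 3 ('B'): step: R->3, L=7; B->plug->B->R->F->L->F->refl->A->L'->C->R'->G->plug->G
Char 4 ('G'): step: R->4, L=7; G->plug->G->R->A->L->C->refl->E->L'->E->R'->A->plug->F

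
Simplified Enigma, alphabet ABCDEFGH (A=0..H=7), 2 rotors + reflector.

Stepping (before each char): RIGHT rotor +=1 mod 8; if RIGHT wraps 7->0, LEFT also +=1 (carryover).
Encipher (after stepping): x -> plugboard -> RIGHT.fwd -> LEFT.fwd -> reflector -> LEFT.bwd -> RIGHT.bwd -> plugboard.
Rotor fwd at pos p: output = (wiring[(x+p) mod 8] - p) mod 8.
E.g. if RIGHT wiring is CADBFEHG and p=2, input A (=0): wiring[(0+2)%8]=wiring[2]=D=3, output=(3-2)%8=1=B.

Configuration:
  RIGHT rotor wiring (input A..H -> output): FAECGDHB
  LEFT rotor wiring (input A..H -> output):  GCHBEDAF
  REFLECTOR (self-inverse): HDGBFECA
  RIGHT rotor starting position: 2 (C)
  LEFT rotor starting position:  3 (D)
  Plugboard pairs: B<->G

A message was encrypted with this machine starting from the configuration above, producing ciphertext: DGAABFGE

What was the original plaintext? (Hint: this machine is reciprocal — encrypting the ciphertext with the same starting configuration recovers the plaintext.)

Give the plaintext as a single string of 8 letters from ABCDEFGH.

Char 1 ('D'): step: R->3, L=3; D->plug->D->R->E->L->C->refl->G->L'->A->R'->C->plug->C
Char 2 ('G'): step: R->4, L=3; G->plug->B->R->H->L->E->refl->F->L'->D->R'->C->plug->C
Char 3 ('A'): step: R->5, L=3; A->plug->A->R->G->L->H->refl->A->L'->C->R'->B->plug->G
Char 4 ('A'): step: R->6, L=3; A->plug->A->R->B->L->B->refl->D->L'->F->R'->H->plug->H
Char 5 ('B'): step: R->7, L=3; B->plug->G->R->E->L->C->refl->G->L'->A->R'->H->plug->H
Char 6 ('F'): step: R->0, L->4 (L advanced); F->plug->F->R->D->L->B->refl->D->L'->G->R'->E->plug->E
Char 7 ('G'): step: R->1, L=4; G->plug->B->R->D->L->B->refl->D->L'->G->R'->F->plug->F
Char 8 ('E'): step: R->2, L=4; E->plug->E->R->F->L->G->refl->C->L'->E->R'->C->plug->C

Answer: CCGHHEFC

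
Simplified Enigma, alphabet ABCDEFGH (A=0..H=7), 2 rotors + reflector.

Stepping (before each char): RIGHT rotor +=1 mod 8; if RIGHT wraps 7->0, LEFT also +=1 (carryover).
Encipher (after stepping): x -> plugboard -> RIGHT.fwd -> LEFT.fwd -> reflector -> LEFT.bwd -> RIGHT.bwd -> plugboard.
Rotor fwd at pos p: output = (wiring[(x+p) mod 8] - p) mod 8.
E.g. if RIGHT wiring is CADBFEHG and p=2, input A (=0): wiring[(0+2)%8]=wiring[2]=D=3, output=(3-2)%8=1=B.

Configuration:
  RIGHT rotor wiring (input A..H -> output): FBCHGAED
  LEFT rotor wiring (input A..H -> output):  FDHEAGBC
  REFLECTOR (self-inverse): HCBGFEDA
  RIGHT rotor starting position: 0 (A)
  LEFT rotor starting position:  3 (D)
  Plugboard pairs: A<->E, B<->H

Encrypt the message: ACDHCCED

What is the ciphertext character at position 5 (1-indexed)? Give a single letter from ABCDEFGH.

Char 1 ('A'): step: R->1, L=3; A->plug->E->R->H->L->E->refl->F->L'->B->R'->B->plug->H
Char 2 ('C'): step: R->2, L=3; C->plug->C->R->E->L->H->refl->A->L'->G->R'->D->plug->D
Char 3 ('D'): step: R->3, L=3; D->plug->D->R->B->L->F->refl->E->L'->H->R'->H->plug->B
Char 4 ('H'): step: R->4, L=3; H->plug->B->R->E->L->H->refl->A->L'->G->R'->G->plug->G
Char 5 ('C'): step: R->5, L=3; C->plug->C->R->G->L->A->refl->H->L'->E->R'->E->plug->A

A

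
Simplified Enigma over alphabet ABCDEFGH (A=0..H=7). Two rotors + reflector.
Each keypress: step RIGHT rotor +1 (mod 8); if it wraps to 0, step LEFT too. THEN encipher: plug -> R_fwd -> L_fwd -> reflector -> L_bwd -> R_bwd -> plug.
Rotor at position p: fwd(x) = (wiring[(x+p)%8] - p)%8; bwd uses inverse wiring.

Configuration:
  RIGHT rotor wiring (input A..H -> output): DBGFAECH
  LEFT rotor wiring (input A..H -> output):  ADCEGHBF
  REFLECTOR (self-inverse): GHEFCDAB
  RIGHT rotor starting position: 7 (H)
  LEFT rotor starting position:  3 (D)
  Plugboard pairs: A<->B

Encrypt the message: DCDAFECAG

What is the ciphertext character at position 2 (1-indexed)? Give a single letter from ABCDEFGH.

Char 1 ('D'): step: R->0, L->4 (L advanced); D->plug->D->R->F->L->H->refl->B->L'->D->R'->A->plug->B
Char 2 ('C'): step: R->1, L=4; C->plug->C->R->E->L->E->refl->C->L'->A->R'->A->plug->B

B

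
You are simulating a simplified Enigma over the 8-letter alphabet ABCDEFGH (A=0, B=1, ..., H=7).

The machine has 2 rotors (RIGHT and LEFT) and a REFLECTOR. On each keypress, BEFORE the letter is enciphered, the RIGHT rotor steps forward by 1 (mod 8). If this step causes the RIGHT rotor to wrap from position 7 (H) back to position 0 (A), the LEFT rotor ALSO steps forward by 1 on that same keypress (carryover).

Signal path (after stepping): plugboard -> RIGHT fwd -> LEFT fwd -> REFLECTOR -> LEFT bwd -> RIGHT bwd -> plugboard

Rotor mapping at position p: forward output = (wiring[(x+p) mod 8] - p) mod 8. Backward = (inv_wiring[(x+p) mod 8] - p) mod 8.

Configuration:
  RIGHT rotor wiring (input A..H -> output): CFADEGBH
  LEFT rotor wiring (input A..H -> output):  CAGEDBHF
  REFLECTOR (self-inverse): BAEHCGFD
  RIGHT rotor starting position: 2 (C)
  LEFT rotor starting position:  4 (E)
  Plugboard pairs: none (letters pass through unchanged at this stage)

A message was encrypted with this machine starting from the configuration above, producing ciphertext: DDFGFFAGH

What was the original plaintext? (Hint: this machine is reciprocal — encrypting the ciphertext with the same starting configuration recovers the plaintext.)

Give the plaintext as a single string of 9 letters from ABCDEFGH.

Answer: HHHFCEGBG

Derivation:
Char 1 ('D'): step: R->3, L=4; D->plug->D->R->G->L->C->refl->E->L'->F->R'->H->plug->H
Char 2 ('D'): step: R->4, L=4; D->plug->D->R->D->L->B->refl->A->L'->H->R'->H->plug->H
Char 3 ('F'): step: R->5, L=4; F->plug->F->R->D->L->B->refl->A->L'->H->R'->H->plug->H
Char 4 ('G'): step: R->6, L=4; G->plug->G->R->G->L->C->refl->E->L'->F->R'->F->plug->F
Char 5 ('F'): step: R->7, L=4; F->plug->F->R->F->L->E->refl->C->L'->G->R'->C->plug->C
Char 6 ('F'): step: R->0, L->5 (L advanced); F->plug->F->R->G->L->H->refl->D->L'->E->R'->E->plug->E
Char 7 ('A'): step: R->1, L=5; A->plug->A->R->E->L->D->refl->H->L'->G->R'->G->plug->G
Char 8 ('G'): step: R->2, L=5; G->plug->G->R->A->L->E->refl->C->L'->B->R'->B->plug->B
Char 9 ('H'): step: R->3, L=5; H->plug->H->R->F->L->B->refl->A->L'->C->R'->G->plug->G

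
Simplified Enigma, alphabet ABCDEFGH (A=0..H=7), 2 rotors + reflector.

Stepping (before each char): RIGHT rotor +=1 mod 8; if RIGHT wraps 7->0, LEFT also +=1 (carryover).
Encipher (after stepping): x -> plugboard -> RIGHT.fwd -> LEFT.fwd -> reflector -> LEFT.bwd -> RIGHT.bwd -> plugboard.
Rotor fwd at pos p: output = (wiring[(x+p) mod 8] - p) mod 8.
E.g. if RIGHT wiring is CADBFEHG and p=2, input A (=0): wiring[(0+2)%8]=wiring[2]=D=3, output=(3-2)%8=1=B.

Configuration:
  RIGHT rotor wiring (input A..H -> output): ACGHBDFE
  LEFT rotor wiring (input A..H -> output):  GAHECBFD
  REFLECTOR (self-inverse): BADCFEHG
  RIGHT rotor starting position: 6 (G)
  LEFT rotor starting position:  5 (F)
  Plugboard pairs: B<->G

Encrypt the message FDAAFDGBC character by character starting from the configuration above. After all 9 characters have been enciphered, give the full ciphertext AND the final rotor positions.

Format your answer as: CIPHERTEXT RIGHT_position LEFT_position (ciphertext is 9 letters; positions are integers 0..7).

Answer: HFCFCAEAD 7 6

Derivation:
Char 1 ('F'): step: R->7, L=5; F->plug->F->R->C->L->G->refl->H->L'->G->R'->H->plug->H
Char 2 ('D'): step: R->0, L->6 (L advanced); D->plug->D->R->H->L->D->refl->C->L'->D->R'->F->plug->F
Char 3 ('A'): step: R->1, L=6; A->plug->A->R->B->L->F->refl->E->L'->G->R'->C->plug->C
Char 4 ('A'): step: R->2, L=6; A->plug->A->R->E->L->B->refl->A->L'->C->R'->F->plug->F
Char 5 ('F'): step: R->3, L=6; F->plug->F->R->F->L->G->refl->H->L'->A->R'->C->plug->C
Char 6 ('D'): step: R->4, L=6; D->plug->D->R->A->L->H->refl->G->L'->F->R'->A->plug->A
Char 7 ('G'): step: R->5, L=6; G->plug->B->R->A->L->H->refl->G->L'->F->R'->E->plug->E
Char 8 ('B'): step: R->6, L=6; B->plug->G->R->D->L->C->refl->D->L'->H->R'->A->plug->A
Char 9 ('C'): step: R->7, L=6; C->plug->C->R->D->L->C->refl->D->L'->H->R'->D->plug->D
Final: ciphertext=HFCFCAEAD, RIGHT=7, LEFT=6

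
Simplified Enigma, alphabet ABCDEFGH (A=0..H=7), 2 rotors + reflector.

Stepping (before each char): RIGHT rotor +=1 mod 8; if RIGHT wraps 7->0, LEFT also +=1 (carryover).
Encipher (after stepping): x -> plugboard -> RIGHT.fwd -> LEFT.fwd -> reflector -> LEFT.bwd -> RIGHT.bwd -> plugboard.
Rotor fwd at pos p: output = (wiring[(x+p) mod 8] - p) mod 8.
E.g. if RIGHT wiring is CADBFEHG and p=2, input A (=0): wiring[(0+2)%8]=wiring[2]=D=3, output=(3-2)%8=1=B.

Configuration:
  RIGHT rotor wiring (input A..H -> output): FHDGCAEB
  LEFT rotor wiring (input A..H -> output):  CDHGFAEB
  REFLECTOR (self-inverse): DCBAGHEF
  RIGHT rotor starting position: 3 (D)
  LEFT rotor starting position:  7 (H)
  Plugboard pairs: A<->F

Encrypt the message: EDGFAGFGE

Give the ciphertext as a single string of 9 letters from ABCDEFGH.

Answer: AACHBEHAD

Derivation:
Char 1 ('E'): step: R->4, L=7; E->plug->E->R->B->L->D->refl->A->L'->D->R'->F->plug->A
Char 2 ('D'): step: R->5, L=7; D->plug->D->R->A->L->C->refl->B->L'->G->R'->F->plug->A
Char 3 ('G'): step: R->6, L=7; G->plug->G->R->E->L->H->refl->F->L'->H->R'->C->plug->C
Char 4 ('F'): step: R->7, L=7; F->plug->A->R->C->L->E->refl->G->L'->F->R'->H->plug->H
Char 5 ('A'): step: R->0, L->0 (L advanced); A->plug->F->R->A->L->C->refl->B->L'->H->R'->B->plug->B
Char 6 ('G'): step: R->1, L=0; G->plug->G->R->A->L->C->refl->B->L'->H->R'->E->plug->E
Char 7 ('F'): step: R->2, L=0; F->plug->A->R->B->L->D->refl->A->L'->F->R'->H->plug->H
Char 8 ('G'): step: R->3, L=0; G->plug->G->R->E->L->F->refl->H->L'->C->R'->F->plug->A
Char 9 ('E'): step: R->4, L=0; E->plug->E->R->B->L->D->refl->A->L'->F->R'->D->plug->D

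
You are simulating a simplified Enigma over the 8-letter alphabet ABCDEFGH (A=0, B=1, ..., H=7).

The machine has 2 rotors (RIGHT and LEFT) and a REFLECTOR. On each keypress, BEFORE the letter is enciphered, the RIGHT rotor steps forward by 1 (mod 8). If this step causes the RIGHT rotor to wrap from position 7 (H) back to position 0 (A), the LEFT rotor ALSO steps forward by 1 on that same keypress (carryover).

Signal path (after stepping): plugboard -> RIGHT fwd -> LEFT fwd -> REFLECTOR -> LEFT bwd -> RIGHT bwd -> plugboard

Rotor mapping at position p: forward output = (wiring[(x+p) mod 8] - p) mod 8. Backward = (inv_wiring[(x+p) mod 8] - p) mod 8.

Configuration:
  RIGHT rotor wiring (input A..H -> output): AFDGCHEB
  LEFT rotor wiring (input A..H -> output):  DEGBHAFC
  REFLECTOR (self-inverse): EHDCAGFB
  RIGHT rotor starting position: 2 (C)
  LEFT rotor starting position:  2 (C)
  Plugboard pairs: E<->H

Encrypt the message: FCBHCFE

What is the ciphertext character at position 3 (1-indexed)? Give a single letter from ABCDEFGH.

Char 1 ('F'): step: R->3, L=2; F->plug->F->R->F->L->A->refl->E->L'->A->R'->H->plug->E
Char 2 ('C'): step: R->4, L=2; C->plug->C->R->A->L->E->refl->A->L'->F->R'->D->plug->D
Char 3 ('B'): step: R->5, L=2; B->plug->B->R->H->L->C->refl->D->L'->E->R'->C->plug->C

C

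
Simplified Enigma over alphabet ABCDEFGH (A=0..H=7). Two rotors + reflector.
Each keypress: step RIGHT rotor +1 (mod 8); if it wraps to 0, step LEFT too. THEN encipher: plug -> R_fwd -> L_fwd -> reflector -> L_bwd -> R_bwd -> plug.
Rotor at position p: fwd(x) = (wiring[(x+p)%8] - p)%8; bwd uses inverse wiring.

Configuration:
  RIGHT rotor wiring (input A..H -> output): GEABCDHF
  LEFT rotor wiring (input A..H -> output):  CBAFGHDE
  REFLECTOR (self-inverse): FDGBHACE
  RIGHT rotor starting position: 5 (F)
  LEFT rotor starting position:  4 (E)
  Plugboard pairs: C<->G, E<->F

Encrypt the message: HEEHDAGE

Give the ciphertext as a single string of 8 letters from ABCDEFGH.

Char 1 ('H'): step: R->6, L=4; H->plug->H->R->F->L->F->refl->A->L'->D->R'->F->plug->E
Char 2 ('E'): step: R->7, L=4; E->plug->F->R->D->L->A->refl->F->L'->F->R'->C->plug->G
Char 3 ('E'): step: R->0, L->5 (L advanced); E->plug->F->R->D->L->F->refl->A->L'->G->R'->A->plug->A
Char 4 ('H'): step: R->1, L=5; H->plug->H->R->F->L->D->refl->B->L'->H->R'->B->plug->B
Char 5 ('D'): step: R->2, L=5; D->plug->D->R->B->L->G->refl->C->L'->A->R'->C->plug->G
Char 6 ('A'): step: R->3, L=5; A->plug->A->R->G->L->A->refl->F->L'->D->R'->F->plug->E
Char 7 ('G'): step: R->4, L=5; G->plug->C->R->D->L->F->refl->A->L'->G->R'->A->plug->A
Char 8 ('E'): step: R->5, L=5; E->plug->F->R->D->L->F->refl->A->L'->G->R'->A->plug->A

Answer: EGABGEAA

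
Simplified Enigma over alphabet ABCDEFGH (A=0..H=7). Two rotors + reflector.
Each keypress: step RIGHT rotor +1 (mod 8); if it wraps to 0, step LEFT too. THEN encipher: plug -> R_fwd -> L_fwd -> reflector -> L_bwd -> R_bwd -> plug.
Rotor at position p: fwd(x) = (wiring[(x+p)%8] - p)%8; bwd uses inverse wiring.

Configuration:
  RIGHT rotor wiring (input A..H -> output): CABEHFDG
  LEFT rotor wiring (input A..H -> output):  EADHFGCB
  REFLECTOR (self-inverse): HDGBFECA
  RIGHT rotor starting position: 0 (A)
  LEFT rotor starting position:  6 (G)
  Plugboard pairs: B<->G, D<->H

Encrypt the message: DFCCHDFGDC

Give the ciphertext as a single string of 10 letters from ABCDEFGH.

Char 1 ('D'): step: R->1, L=6; D->plug->H->R->B->L->D->refl->B->L'->F->R'->G->plug->B
Char 2 ('F'): step: R->2, L=6; F->plug->F->R->E->L->F->refl->E->L'->A->R'->G->plug->B
Char 3 ('C'): step: R->3, L=6; C->plug->C->R->C->L->G->refl->C->L'->D->R'->E->plug->E
Char 4 ('C'): step: R->4, L=6; C->plug->C->R->H->L->A->refl->H->L'->G->R'->E->plug->E
Char 5 ('H'): step: R->5, L=6; H->plug->D->R->F->L->B->refl->D->L'->B->R'->C->plug->C
Char 6 ('D'): step: R->6, L=6; D->plug->H->R->H->L->A->refl->H->L'->G->R'->F->plug->F
Char 7 ('F'): step: R->7, L=6; F->plug->F->R->A->L->E->refl->F->L'->E->R'->H->plug->D
Char 8 ('G'): step: R->0, L->7 (L advanced); G->plug->B->R->A->L->C->refl->G->L'->F->R'->F->plug->F
Char 9 ('D'): step: R->1, L=7; D->plug->H->R->B->L->F->refl->E->L'->D->R'->C->plug->C
Char 10 ('C'): step: R->2, L=7; C->plug->C->R->F->L->G->refl->C->L'->A->R'->G->plug->B

Answer: BBEECFDFCB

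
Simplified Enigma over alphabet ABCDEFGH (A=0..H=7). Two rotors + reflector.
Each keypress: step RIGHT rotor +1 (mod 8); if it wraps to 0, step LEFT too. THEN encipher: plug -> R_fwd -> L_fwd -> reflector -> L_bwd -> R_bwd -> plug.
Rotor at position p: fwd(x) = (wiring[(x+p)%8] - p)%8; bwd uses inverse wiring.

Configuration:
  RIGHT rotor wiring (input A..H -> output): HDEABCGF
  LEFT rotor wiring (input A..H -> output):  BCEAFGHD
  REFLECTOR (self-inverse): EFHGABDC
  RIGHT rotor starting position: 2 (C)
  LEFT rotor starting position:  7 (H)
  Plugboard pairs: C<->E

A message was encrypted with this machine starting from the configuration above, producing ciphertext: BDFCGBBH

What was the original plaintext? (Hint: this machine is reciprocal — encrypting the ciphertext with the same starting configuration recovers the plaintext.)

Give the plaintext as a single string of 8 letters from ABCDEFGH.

Answer: HBEEEFAB

Derivation:
Char 1 ('B'): step: R->3, L=7; B->plug->B->R->G->L->H->refl->C->L'->B->R'->H->plug->H
Char 2 ('D'): step: R->4, L=7; D->plug->D->R->B->L->C->refl->H->L'->G->R'->B->plug->B
Char 3 ('F'): step: R->5, L=7; F->plug->F->R->H->L->A->refl->E->L'->A->R'->C->plug->E
Char 4 ('C'): step: R->6, L=7; C->plug->E->R->G->L->H->refl->C->L'->B->R'->C->plug->E
Char 5 ('G'): step: R->7, L=7; G->plug->G->R->D->L->F->refl->B->L'->E->R'->C->plug->E
Char 6 ('B'): step: R->0, L->0 (L advanced); B->plug->B->R->D->L->A->refl->E->L'->C->R'->F->plug->F
Char 7 ('B'): step: R->1, L=0; B->plug->B->R->D->L->A->refl->E->L'->C->R'->A->plug->A
Char 8 ('H'): step: R->2, L=0; H->plug->H->R->B->L->C->refl->H->L'->G->R'->B->plug->B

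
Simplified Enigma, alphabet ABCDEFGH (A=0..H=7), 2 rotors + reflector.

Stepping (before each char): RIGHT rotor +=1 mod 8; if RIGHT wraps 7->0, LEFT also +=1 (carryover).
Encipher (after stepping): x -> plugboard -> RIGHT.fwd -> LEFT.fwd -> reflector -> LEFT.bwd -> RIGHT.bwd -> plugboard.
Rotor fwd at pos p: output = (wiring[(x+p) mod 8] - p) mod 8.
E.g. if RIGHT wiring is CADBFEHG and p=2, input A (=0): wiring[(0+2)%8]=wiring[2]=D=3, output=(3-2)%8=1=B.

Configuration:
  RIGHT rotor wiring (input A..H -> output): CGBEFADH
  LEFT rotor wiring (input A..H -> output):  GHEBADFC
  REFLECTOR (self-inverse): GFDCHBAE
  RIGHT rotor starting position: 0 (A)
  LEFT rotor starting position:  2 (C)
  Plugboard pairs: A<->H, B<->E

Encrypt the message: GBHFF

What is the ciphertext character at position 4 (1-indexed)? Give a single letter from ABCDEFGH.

Char 1 ('G'): step: R->1, L=2; G->plug->G->R->G->L->E->refl->H->L'->B->R'->H->plug->A
Char 2 ('B'): step: R->2, L=2; B->plug->E->R->B->L->H->refl->E->L'->G->R'->D->plug->D
Char 3 ('H'): step: R->3, L=2; H->plug->A->R->B->L->H->refl->E->L'->G->R'->H->plug->A
Char 4 ('F'): step: R->4, L=2; F->plug->F->R->C->L->G->refl->A->L'->F->R'->G->plug->G

G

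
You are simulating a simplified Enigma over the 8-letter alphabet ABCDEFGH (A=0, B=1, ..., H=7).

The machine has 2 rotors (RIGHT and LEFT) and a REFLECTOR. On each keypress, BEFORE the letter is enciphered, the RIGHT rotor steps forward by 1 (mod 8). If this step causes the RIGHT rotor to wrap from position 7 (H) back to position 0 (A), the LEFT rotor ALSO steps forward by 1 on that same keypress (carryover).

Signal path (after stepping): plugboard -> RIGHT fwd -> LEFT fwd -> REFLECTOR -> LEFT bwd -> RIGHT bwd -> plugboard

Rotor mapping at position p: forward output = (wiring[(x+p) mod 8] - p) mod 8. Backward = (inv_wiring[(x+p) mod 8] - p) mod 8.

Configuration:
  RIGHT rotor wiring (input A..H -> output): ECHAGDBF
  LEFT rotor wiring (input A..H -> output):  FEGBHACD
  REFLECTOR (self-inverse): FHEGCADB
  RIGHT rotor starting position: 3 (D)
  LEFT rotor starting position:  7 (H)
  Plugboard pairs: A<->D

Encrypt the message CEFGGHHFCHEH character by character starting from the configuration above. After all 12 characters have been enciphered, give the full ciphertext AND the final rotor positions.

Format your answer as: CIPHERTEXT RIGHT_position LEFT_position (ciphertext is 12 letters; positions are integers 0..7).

Answer: DFHAEGDAEDCF 7 0

Derivation:
Char 1 ('C'): step: R->4, L=7; C->plug->C->R->F->L->A->refl->F->L'->C->R'->A->plug->D
Char 2 ('E'): step: R->5, L=7; E->plug->E->R->F->L->A->refl->F->L'->C->R'->F->plug->F
Char 3 ('F'): step: R->6, L=7; F->plug->F->R->C->L->F->refl->A->L'->F->R'->H->plug->H
Char 4 ('G'): step: R->7, L=7; G->plug->G->R->E->L->C->refl->E->L'->A->R'->D->plug->A
Char 5 ('G'): step: R->0, L->0 (L advanced); G->plug->G->R->B->L->E->refl->C->L'->G->R'->E->plug->E
Char 6 ('H'): step: R->1, L=0; H->plug->H->R->D->L->B->refl->H->L'->E->R'->G->plug->G
Char 7 ('H'): step: R->2, L=0; H->plug->H->R->A->L->F->refl->A->L'->F->R'->A->plug->D
Char 8 ('F'): step: R->3, L=0; F->plug->F->R->B->L->E->refl->C->L'->G->R'->D->plug->A
Char 9 ('C'): step: R->4, L=0; C->plug->C->R->F->L->A->refl->F->L'->A->R'->E->plug->E
Char 10 ('H'): step: R->5, L=0; H->plug->H->R->B->L->E->refl->C->L'->G->R'->A->plug->D
Char 11 ('E'): step: R->6, L=0; E->plug->E->R->B->L->E->refl->C->L'->G->R'->C->plug->C
Char 12 ('H'): step: R->7, L=0; H->plug->H->R->C->L->G->refl->D->L'->H->R'->F->plug->F
Final: ciphertext=DFHAEGDAEDCF, RIGHT=7, LEFT=0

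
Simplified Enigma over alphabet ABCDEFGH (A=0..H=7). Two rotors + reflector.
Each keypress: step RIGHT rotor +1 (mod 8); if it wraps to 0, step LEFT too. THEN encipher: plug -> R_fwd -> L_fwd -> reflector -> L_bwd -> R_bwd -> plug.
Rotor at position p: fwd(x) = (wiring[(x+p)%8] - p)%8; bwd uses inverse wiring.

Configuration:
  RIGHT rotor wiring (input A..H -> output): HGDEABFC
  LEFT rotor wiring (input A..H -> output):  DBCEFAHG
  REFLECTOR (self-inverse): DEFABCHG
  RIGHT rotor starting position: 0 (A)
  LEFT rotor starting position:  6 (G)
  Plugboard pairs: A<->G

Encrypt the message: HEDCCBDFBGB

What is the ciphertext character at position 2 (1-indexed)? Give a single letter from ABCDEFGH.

Char 1 ('H'): step: R->1, L=6; H->plug->H->R->G->L->H->refl->G->L'->F->R'->A->plug->G
Char 2 ('E'): step: R->2, L=6; E->plug->E->R->D->L->D->refl->A->L'->B->R'->A->plug->G

G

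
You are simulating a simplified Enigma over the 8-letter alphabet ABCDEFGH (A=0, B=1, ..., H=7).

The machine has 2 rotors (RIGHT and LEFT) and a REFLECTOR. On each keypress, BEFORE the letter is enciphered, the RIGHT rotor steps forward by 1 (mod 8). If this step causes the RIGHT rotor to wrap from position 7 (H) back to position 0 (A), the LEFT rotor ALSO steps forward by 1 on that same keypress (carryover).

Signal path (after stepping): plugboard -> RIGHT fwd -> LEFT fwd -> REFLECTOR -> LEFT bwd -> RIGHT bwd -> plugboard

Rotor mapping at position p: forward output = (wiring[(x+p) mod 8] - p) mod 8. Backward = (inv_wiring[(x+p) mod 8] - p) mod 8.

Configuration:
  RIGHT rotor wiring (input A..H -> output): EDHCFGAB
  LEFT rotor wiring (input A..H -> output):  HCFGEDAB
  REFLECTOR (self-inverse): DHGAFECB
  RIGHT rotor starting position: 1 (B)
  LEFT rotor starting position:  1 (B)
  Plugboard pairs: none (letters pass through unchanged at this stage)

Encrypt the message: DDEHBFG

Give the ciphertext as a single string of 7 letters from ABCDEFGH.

Char 1 ('D'): step: R->2, L=1; D->plug->D->R->E->L->C->refl->G->L'->H->R'->F->plug->F
Char 2 ('D'): step: R->3, L=1; D->plug->D->R->F->L->H->refl->B->L'->A->R'->G->plug->G
Char 3 ('E'): step: R->4, L=1; E->plug->E->R->A->L->B->refl->H->L'->F->R'->D->plug->D
Char 4 ('H'): step: R->5, L=1; H->plug->H->R->A->L->B->refl->H->L'->F->R'->G->plug->G
Char 5 ('B'): step: R->6, L=1; B->plug->B->R->D->L->D->refl->A->L'->G->R'->C->plug->C
Char 6 ('F'): step: R->7, L=1; F->plug->F->R->G->L->A->refl->D->L'->D->R'->E->plug->E
Char 7 ('G'): step: R->0, L->2 (L advanced); G->plug->G->R->A->L->D->refl->A->L'->H->R'->C->plug->C

Answer: FGDGCEC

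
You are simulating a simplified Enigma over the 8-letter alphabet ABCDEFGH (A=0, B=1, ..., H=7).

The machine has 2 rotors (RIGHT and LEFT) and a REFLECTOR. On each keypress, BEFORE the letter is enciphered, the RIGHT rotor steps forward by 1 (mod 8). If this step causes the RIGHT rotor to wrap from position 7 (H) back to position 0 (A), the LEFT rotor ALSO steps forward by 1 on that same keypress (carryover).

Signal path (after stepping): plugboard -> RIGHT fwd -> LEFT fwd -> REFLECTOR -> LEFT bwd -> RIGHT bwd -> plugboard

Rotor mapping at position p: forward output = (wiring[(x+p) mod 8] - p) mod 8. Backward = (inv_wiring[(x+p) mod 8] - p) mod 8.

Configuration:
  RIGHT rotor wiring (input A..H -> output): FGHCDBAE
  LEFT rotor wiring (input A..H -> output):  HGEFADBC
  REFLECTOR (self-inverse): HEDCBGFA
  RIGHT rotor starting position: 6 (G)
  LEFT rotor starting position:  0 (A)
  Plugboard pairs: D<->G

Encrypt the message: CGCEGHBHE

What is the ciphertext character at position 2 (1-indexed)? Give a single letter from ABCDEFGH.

Char 1 ('C'): step: R->7, L=0; C->plug->C->R->H->L->C->refl->D->L'->F->R'->A->plug->A
Char 2 ('G'): step: R->0, L->1 (L advanced); G->plug->D->R->C->L->E->refl->B->L'->G->R'->B->plug->B

B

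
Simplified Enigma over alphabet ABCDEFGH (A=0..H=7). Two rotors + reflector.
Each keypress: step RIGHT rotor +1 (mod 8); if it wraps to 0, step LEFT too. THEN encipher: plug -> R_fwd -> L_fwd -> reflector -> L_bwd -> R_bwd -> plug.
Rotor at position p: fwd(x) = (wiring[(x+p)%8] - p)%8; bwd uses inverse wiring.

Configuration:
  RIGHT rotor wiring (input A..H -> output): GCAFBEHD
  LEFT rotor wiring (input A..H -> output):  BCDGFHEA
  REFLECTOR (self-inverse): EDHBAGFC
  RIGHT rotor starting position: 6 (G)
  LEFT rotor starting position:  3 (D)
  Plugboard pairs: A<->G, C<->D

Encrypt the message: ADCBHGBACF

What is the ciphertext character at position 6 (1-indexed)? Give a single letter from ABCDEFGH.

Char 1 ('A'): step: R->7, L=3; A->plug->G->R->F->L->G->refl->F->L'->E->R'->A->plug->G
Char 2 ('D'): step: R->0, L->4 (L advanced); D->plug->C->R->A->L->B->refl->D->L'->B->R'->E->plug->E
Char 3 ('C'): step: R->1, L=4; C->plug->D->R->A->L->B->refl->D->L'->B->R'->A->plug->G
Char 4 ('B'): step: R->2, L=4; B->plug->B->R->D->L->E->refl->A->L'->C->R'->D->plug->C
Char 5 ('H'): step: R->3, L=4; H->plug->H->R->F->L->G->refl->F->L'->E->R'->D->plug->C
Char 6 ('G'): step: R->4, L=4; G->plug->A->R->F->L->G->refl->F->L'->E->R'->G->plug->A

A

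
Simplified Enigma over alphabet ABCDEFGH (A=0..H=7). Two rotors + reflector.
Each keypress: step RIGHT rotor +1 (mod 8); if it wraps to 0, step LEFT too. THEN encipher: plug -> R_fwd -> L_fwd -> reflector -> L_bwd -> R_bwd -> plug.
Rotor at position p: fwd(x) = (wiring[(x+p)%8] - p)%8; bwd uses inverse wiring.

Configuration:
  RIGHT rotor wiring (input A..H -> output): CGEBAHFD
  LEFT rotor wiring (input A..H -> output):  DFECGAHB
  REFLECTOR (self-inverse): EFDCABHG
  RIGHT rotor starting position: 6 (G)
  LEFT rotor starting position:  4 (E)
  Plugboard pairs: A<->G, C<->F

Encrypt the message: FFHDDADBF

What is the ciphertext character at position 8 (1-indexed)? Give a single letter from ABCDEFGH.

Char 1 ('F'): step: R->7, L=4; F->plug->C->R->H->L->G->refl->H->L'->E->R'->A->plug->G
Char 2 ('F'): step: R->0, L->5 (L advanced); F->plug->C->R->E->L->A->refl->E->L'->C->R'->A->plug->G
Char 3 ('H'): step: R->1, L=5; H->plug->H->R->B->L->C->refl->D->L'->A->R'->C->plug->F
Char 4 ('D'): step: R->2, L=5; D->plug->D->R->F->L->H->refl->G->L'->D->R'->E->plug->E
Char 5 ('D'): step: R->3, L=5; D->plug->D->R->C->L->E->refl->A->L'->E->R'->C->plug->F
Char 6 ('A'): step: R->4, L=5; A->plug->G->R->A->L->D->refl->C->L'->B->R'->C->plug->F
Char 7 ('D'): step: R->5, L=5; D->plug->D->R->F->L->H->refl->G->L'->D->R'->H->plug->H
Char 8 ('B'): step: R->6, L=5; B->plug->B->R->F->L->H->refl->G->L'->D->R'->F->plug->C

C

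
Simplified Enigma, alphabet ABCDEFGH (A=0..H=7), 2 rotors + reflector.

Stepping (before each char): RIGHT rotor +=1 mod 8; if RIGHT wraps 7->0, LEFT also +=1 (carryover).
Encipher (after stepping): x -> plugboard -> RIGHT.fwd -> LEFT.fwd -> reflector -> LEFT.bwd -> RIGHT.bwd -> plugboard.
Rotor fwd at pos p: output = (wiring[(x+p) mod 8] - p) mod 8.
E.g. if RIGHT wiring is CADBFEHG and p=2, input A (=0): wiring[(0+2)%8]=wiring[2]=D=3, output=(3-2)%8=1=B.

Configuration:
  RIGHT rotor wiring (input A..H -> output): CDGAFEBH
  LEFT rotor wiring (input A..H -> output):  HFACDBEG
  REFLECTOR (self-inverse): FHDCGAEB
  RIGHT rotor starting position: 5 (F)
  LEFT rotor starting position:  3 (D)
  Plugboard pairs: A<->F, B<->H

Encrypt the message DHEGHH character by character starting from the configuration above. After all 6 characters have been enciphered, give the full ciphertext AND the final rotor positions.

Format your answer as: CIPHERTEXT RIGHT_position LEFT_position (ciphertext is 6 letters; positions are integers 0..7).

Char 1 ('D'): step: R->6, L=3; D->plug->D->R->F->L->E->refl->G->L'->C->R'->F->plug->A
Char 2 ('H'): step: R->7, L=3; H->plug->B->R->D->L->B->refl->H->L'->A->R'->A->plug->F
Char 3 ('E'): step: R->0, L->4 (L advanced); E->plug->E->R->F->L->B->refl->H->L'->A->R'->D->plug->D
Char 4 ('G'): step: R->1, L=4; G->plug->G->R->G->L->E->refl->G->L'->H->R'->C->plug->C
Char 5 ('H'): step: R->2, L=4; H->plug->B->R->G->L->E->refl->G->L'->H->R'->E->plug->E
Char 6 ('H'): step: R->3, L=4; H->plug->B->R->C->L->A->refl->F->L'->B->R'->C->plug->C
Final: ciphertext=AFDCEC, RIGHT=3, LEFT=4

Answer: AFDCEC 3 4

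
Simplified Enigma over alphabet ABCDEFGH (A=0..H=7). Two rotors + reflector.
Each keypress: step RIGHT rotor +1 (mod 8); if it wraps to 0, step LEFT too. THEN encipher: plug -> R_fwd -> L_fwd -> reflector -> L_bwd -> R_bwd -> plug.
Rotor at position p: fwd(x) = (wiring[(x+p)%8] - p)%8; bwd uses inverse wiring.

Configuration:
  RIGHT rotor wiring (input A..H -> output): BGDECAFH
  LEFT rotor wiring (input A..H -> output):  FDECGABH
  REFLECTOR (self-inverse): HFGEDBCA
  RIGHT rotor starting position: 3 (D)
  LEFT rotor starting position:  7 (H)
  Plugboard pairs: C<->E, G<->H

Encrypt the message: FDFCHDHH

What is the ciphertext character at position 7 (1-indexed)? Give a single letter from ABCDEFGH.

Char 1 ('F'): step: R->4, L=7; F->plug->F->R->C->L->E->refl->D->L'->E->R'->B->plug->B
Char 2 ('D'): step: R->5, L=7; D->plug->D->R->E->L->D->refl->E->L'->C->R'->C->plug->E
Char 3 ('F'): step: R->6, L=7; F->plug->F->R->G->L->B->refl->F->L'->D->R'->C->plug->E
Char 4 ('C'): step: R->7, L=7; C->plug->E->R->F->L->H->refl->A->L'->A->R'->A->plug->A
Char 5 ('H'): step: R->0, L->0 (L advanced); H->plug->G->R->F->L->A->refl->H->L'->H->R'->H->plug->G
Char 6 ('D'): step: R->1, L=0; D->plug->D->R->B->L->D->refl->E->L'->C->R'->B->plug->B
Char 7 ('H'): step: R->2, L=0; H->plug->G->R->H->L->H->refl->A->L'->F->R'->F->plug->F

F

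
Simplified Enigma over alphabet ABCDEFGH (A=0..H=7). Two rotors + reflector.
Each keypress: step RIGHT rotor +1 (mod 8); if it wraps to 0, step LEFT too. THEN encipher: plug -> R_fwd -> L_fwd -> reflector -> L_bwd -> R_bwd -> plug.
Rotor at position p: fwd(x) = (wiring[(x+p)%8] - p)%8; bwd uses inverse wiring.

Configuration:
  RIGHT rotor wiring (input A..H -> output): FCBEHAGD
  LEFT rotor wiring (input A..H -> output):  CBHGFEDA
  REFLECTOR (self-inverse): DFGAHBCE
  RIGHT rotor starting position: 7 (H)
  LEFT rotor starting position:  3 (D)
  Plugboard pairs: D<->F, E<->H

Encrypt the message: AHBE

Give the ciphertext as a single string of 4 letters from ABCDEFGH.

Answer: DEGA

Derivation:
Char 1 ('A'): step: R->0, L->4 (L advanced); A->plug->A->R->F->L->F->refl->B->L'->A->R'->F->plug->D
Char 2 ('H'): step: R->1, L=4; H->plug->E->R->H->L->C->refl->G->L'->E->R'->H->plug->E
Char 3 ('B'): step: R->2, L=4; B->plug->B->R->C->L->H->refl->E->L'->D->R'->G->plug->G
Char 4 ('E'): step: R->3, L=4; E->plug->H->R->G->L->D->refl->A->L'->B->R'->A->plug->A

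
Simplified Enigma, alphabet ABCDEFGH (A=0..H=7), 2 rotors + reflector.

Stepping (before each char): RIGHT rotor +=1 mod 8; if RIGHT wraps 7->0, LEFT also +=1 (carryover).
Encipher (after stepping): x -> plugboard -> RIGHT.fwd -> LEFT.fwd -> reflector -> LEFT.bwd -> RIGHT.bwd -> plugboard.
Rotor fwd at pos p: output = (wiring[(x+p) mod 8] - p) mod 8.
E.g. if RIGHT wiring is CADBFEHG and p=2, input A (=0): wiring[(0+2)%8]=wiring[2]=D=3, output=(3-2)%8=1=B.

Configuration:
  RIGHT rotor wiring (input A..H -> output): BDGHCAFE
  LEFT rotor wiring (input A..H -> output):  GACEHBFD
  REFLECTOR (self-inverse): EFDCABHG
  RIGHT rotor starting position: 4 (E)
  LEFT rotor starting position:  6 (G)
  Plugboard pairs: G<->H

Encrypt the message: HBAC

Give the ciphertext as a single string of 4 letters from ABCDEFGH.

Answer: DFEB

Derivation:
Char 1 ('H'): step: R->5, L=6; H->plug->G->R->C->L->A->refl->E->L'->E->R'->D->plug->D
Char 2 ('B'): step: R->6, L=6; B->plug->B->R->G->L->B->refl->F->L'->B->R'->F->plug->F
Char 3 ('A'): step: R->7, L=6; A->plug->A->R->F->L->G->refl->H->L'->A->R'->E->plug->E
Char 4 ('C'): step: R->0, L->7 (L advanced); C->plug->C->R->G->L->C->refl->D->L'->D->R'->B->plug->B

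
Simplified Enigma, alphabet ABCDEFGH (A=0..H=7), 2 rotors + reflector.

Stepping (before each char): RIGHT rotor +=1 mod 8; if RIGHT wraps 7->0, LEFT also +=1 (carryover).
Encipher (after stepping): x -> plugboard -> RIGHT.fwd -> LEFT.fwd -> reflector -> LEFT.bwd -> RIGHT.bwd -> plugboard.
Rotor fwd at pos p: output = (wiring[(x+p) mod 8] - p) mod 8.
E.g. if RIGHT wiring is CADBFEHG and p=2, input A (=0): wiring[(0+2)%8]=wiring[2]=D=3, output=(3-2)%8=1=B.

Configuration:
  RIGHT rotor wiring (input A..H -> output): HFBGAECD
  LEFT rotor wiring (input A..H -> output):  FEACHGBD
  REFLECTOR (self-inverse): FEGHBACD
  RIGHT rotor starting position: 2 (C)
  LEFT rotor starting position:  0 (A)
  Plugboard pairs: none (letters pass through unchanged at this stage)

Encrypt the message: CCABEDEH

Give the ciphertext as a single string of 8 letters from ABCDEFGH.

Char 1 ('C'): step: R->3, L=0; C->plug->C->R->B->L->E->refl->B->L'->G->R'->H->plug->H
Char 2 ('C'): step: R->4, L=0; C->plug->C->R->G->L->B->refl->E->L'->B->R'->F->plug->F
Char 3 ('A'): step: R->5, L=0; A->plug->A->R->H->L->D->refl->H->L'->E->R'->F->plug->F
Char 4 ('B'): step: R->6, L=0; B->plug->B->R->F->L->G->refl->C->L'->D->R'->E->plug->E
Char 5 ('E'): step: R->7, L=0; E->plug->E->R->H->L->D->refl->H->L'->E->R'->A->plug->A
Char 6 ('D'): step: R->0, L->1 (L advanced); D->plug->D->R->G->L->C->refl->G->L'->D->R'->H->plug->H
Char 7 ('E'): step: R->1, L=1; E->plug->E->R->D->L->G->refl->C->L'->G->R'->H->plug->H
Char 8 ('H'): step: R->2, L=1; H->plug->H->R->D->L->G->refl->C->L'->G->R'->C->plug->C

Answer: HFFEAHHC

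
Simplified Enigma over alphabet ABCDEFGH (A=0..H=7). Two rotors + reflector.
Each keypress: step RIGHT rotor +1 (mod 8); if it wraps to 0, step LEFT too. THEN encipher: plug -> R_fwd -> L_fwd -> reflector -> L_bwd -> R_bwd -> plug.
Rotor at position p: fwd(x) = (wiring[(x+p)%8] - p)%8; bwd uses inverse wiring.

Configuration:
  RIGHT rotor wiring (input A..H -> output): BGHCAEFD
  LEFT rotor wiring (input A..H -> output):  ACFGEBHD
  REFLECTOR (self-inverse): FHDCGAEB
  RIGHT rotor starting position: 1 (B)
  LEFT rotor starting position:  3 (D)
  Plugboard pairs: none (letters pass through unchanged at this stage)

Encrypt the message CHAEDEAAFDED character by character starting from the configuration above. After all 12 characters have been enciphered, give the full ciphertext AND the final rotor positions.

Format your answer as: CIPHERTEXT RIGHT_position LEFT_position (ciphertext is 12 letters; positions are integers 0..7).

Char 1 ('C'): step: R->2, L=3; C->plug->C->R->G->L->H->refl->B->L'->B->R'->F->plug->F
Char 2 ('H'): step: R->3, L=3; H->plug->H->R->E->L->A->refl->F->L'->F->R'->B->plug->B
Char 3 ('A'): step: R->4, L=3; A->plug->A->R->E->L->A->refl->F->L'->F->R'->E->plug->E
Char 4 ('E'): step: R->5, L=3; E->plug->E->R->B->L->B->refl->H->L'->G->R'->C->plug->C
Char 5 ('D'): step: R->6, L=3; D->plug->D->R->A->L->D->refl->C->L'->H->R'->A->plug->A
Char 6 ('E'): step: R->7, L=3; E->plug->E->R->D->L->E->refl->G->L'->C->R'->B->plug->B
Char 7 ('A'): step: R->0, L->4 (L advanced); A->plug->A->R->B->L->F->refl->A->L'->A->R'->E->plug->E
Char 8 ('A'): step: R->1, L=4; A->plug->A->R->F->L->G->refl->E->L'->E->R'->F->plug->F
Char 9 ('F'): step: R->2, L=4; F->plug->F->R->B->L->F->refl->A->L'->A->R'->B->plug->B
Char 10 ('D'): step: R->3, L=4; D->plug->D->R->C->L->D->refl->C->L'->H->R'->A->plug->A
Char 11 ('E'): step: R->4, L=4; E->plug->E->R->F->L->G->refl->E->L'->E->R'->A->plug->A
Char 12 ('D'): step: R->5, L=4; D->plug->D->R->E->L->E->refl->G->L'->F->R'->G->plug->G
Final: ciphertext=FBECABEFBAAG, RIGHT=5, LEFT=4

Answer: FBECABEFBAAG 5 4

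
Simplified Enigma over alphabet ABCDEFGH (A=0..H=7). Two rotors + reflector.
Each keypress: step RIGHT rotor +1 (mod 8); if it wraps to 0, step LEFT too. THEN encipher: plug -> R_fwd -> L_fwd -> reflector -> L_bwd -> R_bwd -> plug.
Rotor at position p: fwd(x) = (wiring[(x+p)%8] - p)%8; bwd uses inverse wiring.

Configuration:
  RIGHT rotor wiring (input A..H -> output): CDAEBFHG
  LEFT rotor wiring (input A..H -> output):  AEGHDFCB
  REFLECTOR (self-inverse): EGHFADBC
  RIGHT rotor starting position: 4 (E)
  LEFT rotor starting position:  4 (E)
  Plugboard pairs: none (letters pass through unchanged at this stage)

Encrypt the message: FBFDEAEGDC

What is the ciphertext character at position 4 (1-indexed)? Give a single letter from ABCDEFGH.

Char 1 ('F'): step: R->5, L=4; F->plug->F->R->D->L->F->refl->D->L'->H->R'->G->plug->G
Char 2 ('B'): step: R->6, L=4; B->plug->B->R->A->L->H->refl->C->L'->G->R'->F->plug->F
Char 3 ('F'): step: R->7, L=4; F->plug->F->R->C->L->G->refl->B->L'->B->R'->D->plug->D
Char 4 ('D'): step: R->0, L->5 (L advanced); D->plug->D->R->E->L->H->refl->C->L'->G->R'->H->plug->H

H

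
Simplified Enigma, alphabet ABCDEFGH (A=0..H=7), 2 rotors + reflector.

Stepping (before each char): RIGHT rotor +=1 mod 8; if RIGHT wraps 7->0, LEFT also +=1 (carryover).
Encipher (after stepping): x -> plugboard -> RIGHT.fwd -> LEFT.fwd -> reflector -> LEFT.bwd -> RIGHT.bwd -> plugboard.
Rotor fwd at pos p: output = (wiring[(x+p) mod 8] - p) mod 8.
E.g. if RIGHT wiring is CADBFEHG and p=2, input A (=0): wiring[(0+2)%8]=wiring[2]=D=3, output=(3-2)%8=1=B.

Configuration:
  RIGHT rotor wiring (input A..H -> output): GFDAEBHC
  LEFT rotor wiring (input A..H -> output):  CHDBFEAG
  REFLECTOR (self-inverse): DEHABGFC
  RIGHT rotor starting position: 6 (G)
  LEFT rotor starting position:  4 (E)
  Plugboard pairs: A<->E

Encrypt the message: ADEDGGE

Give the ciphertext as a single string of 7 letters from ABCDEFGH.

Answer: FAAECFA

Derivation:
Char 1 ('A'): step: R->7, L=4; A->plug->E->R->B->L->A->refl->D->L'->F->R'->F->plug->F
Char 2 ('D'): step: R->0, L->5 (L advanced); D->plug->D->R->A->L->H->refl->C->L'->E->R'->E->plug->A
Char 3 ('E'): step: R->1, L=5; E->plug->A->R->E->L->C->refl->H->L'->A->R'->E->plug->A
Char 4 ('D'): step: R->2, L=5; D->plug->D->R->H->L->A->refl->D->L'->B->R'->A->plug->E
Char 5 ('G'): step: R->3, L=5; G->plug->G->R->C->L->B->refl->E->L'->G->R'->C->plug->C
Char 6 ('G'): step: R->4, L=5; G->plug->G->R->H->L->A->refl->D->L'->B->R'->F->plug->F
Char 7 ('E'): step: R->5, L=5; E->plug->A->R->E->L->C->refl->H->L'->A->R'->E->plug->A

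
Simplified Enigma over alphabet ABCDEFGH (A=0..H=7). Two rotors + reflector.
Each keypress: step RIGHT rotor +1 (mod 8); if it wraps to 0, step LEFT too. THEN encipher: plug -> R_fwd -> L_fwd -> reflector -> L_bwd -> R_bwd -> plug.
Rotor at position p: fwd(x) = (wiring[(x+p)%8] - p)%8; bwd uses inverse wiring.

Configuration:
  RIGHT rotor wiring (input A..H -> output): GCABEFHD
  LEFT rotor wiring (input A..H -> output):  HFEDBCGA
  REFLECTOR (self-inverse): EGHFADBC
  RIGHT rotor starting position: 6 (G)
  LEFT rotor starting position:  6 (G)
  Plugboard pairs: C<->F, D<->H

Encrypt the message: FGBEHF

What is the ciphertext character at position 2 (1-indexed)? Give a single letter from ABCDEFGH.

Char 1 ('F'): step: R->7, L=6; F->plug->C->R->D->L->H->refl->C->L'->B->R'->D->plug->H
Char 2 ('G'): step: R->0, L->7 (L advanced); G->plug->G->R->H->L->H->refl->C->L'->F->R'->F->plug->C

C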